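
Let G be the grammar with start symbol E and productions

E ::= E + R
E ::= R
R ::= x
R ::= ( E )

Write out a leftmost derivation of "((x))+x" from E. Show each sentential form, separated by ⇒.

E ⇒ E+R   [E ::= E + R]
E+R ⇒ R+R   [E ::= R]
R+R ⇒ (E)+R   [R ::= ( E )]
(E)+R ⇒ (R)+R   [E ::= R]
(R)+R ⇒ ((E))+R   [R ::= ( E )]
((E))+R ⇒ ((R))+R   [E ::= R]
((R))+R ⇒ ((x))+R   [R ::= x]
((x))+R ⇒ ((x))+x   [R ::= x]

E ⇒ E+R ⇒ R+R ⇒ (E)+R ⇒ (R)+R ⇒ ((E))+R ⇒ ((R))+R ⇒ ((x))+R ⇒ ((x))+x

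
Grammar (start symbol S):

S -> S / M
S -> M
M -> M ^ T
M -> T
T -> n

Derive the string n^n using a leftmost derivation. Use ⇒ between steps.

S ⇒ M   [S -> M]
M ⇒ M^T   [M -> M ^ T]
M^T ⇒ T^T   [M -> T]
T^T ⇒ n^T   [T -> n]
n^T ⇒ n^n   [T -> n]

S ⇒ M ⇒ M^T ⇒ T^T ⇒ n^T ⇒ n^n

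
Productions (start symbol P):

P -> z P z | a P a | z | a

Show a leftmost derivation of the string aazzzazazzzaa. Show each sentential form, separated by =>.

P => aPa   [P -> a P a]
aPa => aaPaa   [P -> a P a]
aaPaa => aazPzaa   [P -> z P z]
aazPzaa => aazzPzzaa   [P -> z P z]
aazzPzzaa => aazzzPzzzaa   [P -> z P z]
aazzzPzzzaa => aazzzaPazzzaa   [P -> a P a]
aazzzaPazzzaa => aazzzazazzzaa   [P -> z]

P=>aPa=>aaPaa=>aazPzaa=>aazzPzzaa=>aazzzPzzzaa=>aazzzaPazzzaa=>aazzzazazzzaa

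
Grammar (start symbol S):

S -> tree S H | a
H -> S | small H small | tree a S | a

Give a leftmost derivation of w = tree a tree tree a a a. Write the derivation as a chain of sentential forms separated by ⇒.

S ⇒ tree S H ⇒ tree a H ⇒ tree a S ⇒ tree a tree S H ⇒ tree a tree tree S H H ⇒ tree a tree tree a H H ⇒ tree a tree tree a S H ⇒ tree a tree tree a a H ⇒ tree a tree tree a a S ⇒ tree a tree tree a a a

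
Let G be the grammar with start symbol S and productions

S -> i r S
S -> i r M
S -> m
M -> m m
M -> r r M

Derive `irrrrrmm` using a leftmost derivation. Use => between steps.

S => irM => irrrM => irrrrrM => irrrrrmm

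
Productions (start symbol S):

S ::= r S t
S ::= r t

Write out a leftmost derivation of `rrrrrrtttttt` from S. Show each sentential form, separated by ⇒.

S ⇒ rSt ⇒ rrStt ⇒ rrrSttt ⇒ rrrrStttt ⇒ rrrrrSttttt ⇒ rrrrrrtttttt

S ⇒ rSt   [S ::= r S t]
rSt ⇒ rrStt   [S ::= r S t]
rrStt ⇒ rrrSttt   [S ::= r S t]
rrrSttt ⇒ rrrrStttt   [S ::= r S t]
rrrrStttt ⇒ rrrrrSttttt   [S ::= r S t]
rrrrrSttttt ⇒ rrrrrrtttttt   [S ::= r t]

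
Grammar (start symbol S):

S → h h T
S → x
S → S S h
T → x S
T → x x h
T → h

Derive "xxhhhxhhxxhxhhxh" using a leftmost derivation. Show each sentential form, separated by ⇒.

S ⇒ SSh ⇒ SShSh ⇒ SShShSh ⇒ xShShSh ⇒ xxhShSh ⇒ xxhhhThSh ⇒ xxhhhxShSh ⇒ xxhhhxSShhSh ⇒ xxhhhxhhTShhSh ⇒ xxhhhxhhxxhShhSh ⇒ xxhhhxhhxxhxhhSh ⇒ xxhhhxhhxxhxhhxh

S ⇒ SSh   [S → S S h]
SSh ⇒ SShSh   [S → S S h]
SShSh ⇒ SShShSh   [S → S S h]
SShShSh ⇒ xShShSh   [S → x]
xShShSh ⇒ xxhShSh   [S → x]
xxhShSh ⇒ xxhhhThSh   [S → h h T]
xxhhhThSh ⇒ xxhhhxShSh   [T → x S]
xxhhhxShSh ⇒ xxhhhxSShhSh   [S → S S h]
xxhhhxSShhSh ⇒ xxhhhxhhTShhSh   [S → h h T]
xxhhhxhhTShhSh ⇒ xxhhhxhhxxhShhSh   [T → x x h]
xxhhhxhhxxhShhSh ⇒ xxhhhxhhxxhxhhSh   [S → x]
xxhhhxhhxxhxhhSh ⇒ xxhhhxhhxxhxhhxh   [S → x]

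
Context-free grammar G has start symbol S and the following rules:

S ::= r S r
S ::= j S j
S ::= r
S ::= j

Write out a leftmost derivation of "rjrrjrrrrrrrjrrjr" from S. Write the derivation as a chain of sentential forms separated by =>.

S => rSr => rjSjr => rjrSrjr => rjrrSrrjr => rjrrjSjrrjr => rjrrjrSrjrrjr => rjrrjrrSrrjrrjr => rjrrjrrrSrrrjrrjr => rjrrjrrrrrrrjrrjr

S => rSr   [S ::= r S r]
rSr => rjSjr   [S ::= j S j]
rjSjr => rjrSrjr   [S ::= r S r]
rjrSrjr => rjrrSrrjr   [S ::= r S r]
rjrrSrrjr => rjrrjSjrrjr   [S ::= j S j]
rjrrjSjrrjr => rjrrjrSrjrrjr   [S ::= r S r]
rjrrjrSrjrrjr => rjrrjrrSrrjrrjr   [S ::= r S r]
rjrrjrrSrrjrrjr => rjrrjrrrSrrrjrrjr   [S ::= r S r]
rjrrjrrrSrrrjrrjr => rjrrjrrrrrrrjrrjr   [S ::= r]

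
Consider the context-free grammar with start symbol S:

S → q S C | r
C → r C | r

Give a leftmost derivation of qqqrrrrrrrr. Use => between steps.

S=>qSC=>qqSCC=>qqqSCCC=>qqqrCCC=>qqqrrCCC=>qqqrrrCCC=>qqqrrrrCCC=>qqqrrrrrCC=>qqqrrrrrrC=>qqqrrrrrrrC=>qqqrrrrrrrr

S => qSC   [S → q S C]
qSC => qqSCC   [S → q S C]
qqSCC => qqqSCCC   [S → q S C]
qqqSCCC => qqqrCCC   [S → r]
qqqrCCC => qqqrrCCC   [C → r C]
qqqrrCCC => qqqrrrCCC   [C → r C]
qqqrrrCCC => qqqrrrrCCC   [C → r C]
qqqrrrrCCC => qqqrrrrrCC   [C → r]
qqqrrrrrCC => qqqrrrrrrC   [C → r]
qqqrrrrrrC => qqqrrrrrrrC   [C → r C]
qqqrrrrrrrC => qqqrrrrrrrr   [C → r]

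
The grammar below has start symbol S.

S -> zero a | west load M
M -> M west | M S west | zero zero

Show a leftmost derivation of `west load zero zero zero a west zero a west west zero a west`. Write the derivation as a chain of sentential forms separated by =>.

S => west load M => west load M S west => west load M west S west => west load M S west west S west => west load M S west S west west S west => west load zero zero S west S west west S west => west load zero zero zero a west S west west S west => west load zero zero zero a west zero a west west S west => west load zero zero zero a west zero a west west zero a west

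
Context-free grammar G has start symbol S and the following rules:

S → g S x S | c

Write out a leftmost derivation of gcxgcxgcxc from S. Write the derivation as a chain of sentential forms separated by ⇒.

S ⇒ gSxS   [S → g S x S]
gSxS ⇒ gcxS   [S → c]
gcxS ⇒ gcxgSxS   [S → g S x S]
gcxgSxS ⇒ gcxgcxS   [S → c]
gcxgcxS ⇒ gcxgcxgSxS   [S → g S x S]
gcxgcxgSxS ⇒ gcxgcxgcxS   [S → c]
gcxgcxgcxS ⇒ gcxgcxgcxc   [S → c]

S ⇒ gSxS ⇒ gcxS ⇒ gcxgSxS ⇒ gcxgcxS ⇒ gcxgcxgSxS ⇒ gcxgcxgcxS ⇒ gcxgcxgcxc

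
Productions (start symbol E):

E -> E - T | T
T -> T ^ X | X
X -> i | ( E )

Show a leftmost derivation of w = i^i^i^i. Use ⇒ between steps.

E ⇒ T   [E -> T]
T ⇒ T^X   [T -> T ^ X]
T^X ⇒ T^X^X   [T -> T ^ X]
T^X^X ⇒ T^X^X^X   [T -> T ^ X]
T^X^X^X ⇒ X^X^X^X   [T -> X]
X^X^X^X ⇒ i^X^X^X   [X -> i]
i^X^X^X ⇒ i^i^X^X   [X -> i]
i^i^X^X ⇒ i^i^i^X   [X -> i]
i^i^i^X ⇒ i^i^i^i   [X -> i]

E ⇒ T ⇒ T^X ⇒ T^X^X ⇒ T^X^X^X ⇒ X^X^X^X ⇒ i^X^X^X ⇒ i^i^X^X ⇒ i^i^i^X ⇒ i^i^i^i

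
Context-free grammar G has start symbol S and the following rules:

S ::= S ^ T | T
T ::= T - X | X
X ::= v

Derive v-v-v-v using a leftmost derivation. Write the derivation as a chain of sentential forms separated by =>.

S => T => T-X => T-X-X => T-X-X-X => X-X-X-X => v-X-X-X => v-v-X-X => v-v-v-X => v-v-v-v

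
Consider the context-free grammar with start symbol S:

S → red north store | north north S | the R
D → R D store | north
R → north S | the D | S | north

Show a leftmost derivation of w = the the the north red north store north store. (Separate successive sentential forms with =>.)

S => the R => the S => the the R => the the the D => the the the R D store => the the the north S D store => the the the north red north store D store => the the the north red north store north store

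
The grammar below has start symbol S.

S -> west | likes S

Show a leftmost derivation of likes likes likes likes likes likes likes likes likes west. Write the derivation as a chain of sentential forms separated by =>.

S => likes S   [S -> likes S]
likes S => likes likes S   [S -> likes S]
likes likes S => likes likes likes S   [S -> likes S]
likes likes likes S => likes likes likes likes S   [S -> likes S]
likes likes likes likes S => likes likes likes likes likes S   [S -> likes S]
likes likes likes likes likes S => likes likes likes likes likes likes S   [S -> likes S]
likes likes likes likes likes likes S => likes likes likes likes likes likes likes S   [S -> likes S]
likes likes likes likes likes likes likes S => likes likes likes likes likes likes likes likes S   [S -> likes S]
likes likes likes likes likes likes likes likes S => likes likes likes likes likes likes likes likes likes S   [S -> likes S]
likes likes likes likes likes likes likes likes likes S => likes likes likes likes likes likes likes likes likes west   [S -> west]

S => likes S => likes likes S => likes likes likes S => likes likes likes likes S => likes likes likes likes likes S => likes likes likes likes likes likes S => likes likes likes likes likes likes likes S => likes likes likes likes likes likes likes likes S => likes likes likes likes likes likes likes likes likes S => likes likes likes likes likes likes likes likes likes west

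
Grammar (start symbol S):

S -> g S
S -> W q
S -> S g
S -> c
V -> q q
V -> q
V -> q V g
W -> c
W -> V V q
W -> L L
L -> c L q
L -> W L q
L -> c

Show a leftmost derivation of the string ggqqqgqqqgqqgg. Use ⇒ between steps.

S⇒Sg⇒gSg⇒ggSg⇒ggSgg⇒ggWqgg⇒ggVVqqgg⇒ggqVgVqqgg⇒ggqqqgVqqgg⇒ggqqqgqVgqqgg⇒ggqqqgqqqgqqgg

S ⇒ Sg   [S -> S g]
Sg ⇒ gSg   [S -> g S]
gSg ⇒ ggSg   [S -> g S]
ggSg ⇒ ggSgg   [S -> S g]
ggSgg ⇒ ggWqgg   [S -> W q]
ggWqgg ⇒ ggVVqqgg   [W -> V V q]
ggVVqqgg ⇒ ggqVgVqqgg   [V -> q V g]
ggqVgVqqgg ⇒ ggqqqgVqqgg   [V -> q q]
ggqqqgVqqgg ⇒ ggqqqgqVgqqgg   [V -> q V g]
ggqqqgqVgqqgg ⇒ ggqqqgqqqgqqgg   [V -> q q]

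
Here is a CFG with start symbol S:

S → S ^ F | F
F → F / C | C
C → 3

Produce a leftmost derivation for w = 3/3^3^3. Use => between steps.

S => S^F => S^F^F => F^F^F => F/C^F^F => C/C^F^F => 3/C^F^F => 3/3^F^F => 3/3^C^F => 3/3^3^F => 3/3^3^C => 3/3^3^3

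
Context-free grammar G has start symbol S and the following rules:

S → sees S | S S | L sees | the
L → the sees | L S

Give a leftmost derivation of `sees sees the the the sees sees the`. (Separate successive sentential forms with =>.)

S => S S => sees S S => sees sees S S => sees sees S S S => sees sees S S S S => sees sees the S S S => sees sees the the S S => sees sees the the L sees S => sees sees the the the sees sees S => sees sees the the the sees sees the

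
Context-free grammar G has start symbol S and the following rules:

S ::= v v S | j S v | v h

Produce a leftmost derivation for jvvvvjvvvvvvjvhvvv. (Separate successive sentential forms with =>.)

S => jSv   [S ::= j S v]
jSv => jvvSv   [S ::= v v S]
jvvSv => jvvvvSv   [S ::= v v S]
jvvvvSv => jvvvvjSvv   [S ::= j S v]
jvvvvjSvv => jvvvvjvvSvv   [S ::= v v S]
jvvvvjvvSvv => jvvvvjvvvvSvv   [S ::= v v S]
jvvvvjvvvvSvv => jvvvvjvvvvvvSvv   [S ::= v v S]
jvvvvjvvvvvvSvv => jvvvvjvvvvvvjSvvv   [S ::= j S v]
jvvvvjvvvvvvjSvvv => jvvvvjvvvvvvjvhvvv   [S ::= v h]

S => jSv => jvvSv => jvvvvSv => jvvvvjSvv => jvvvvjvvSvv => jvvvvjvvvvSvv => jvvvvjvvvvvvSvv => jvvvvjvvvvvvjSvvv => jvvvvjvvvvvvjvhvvv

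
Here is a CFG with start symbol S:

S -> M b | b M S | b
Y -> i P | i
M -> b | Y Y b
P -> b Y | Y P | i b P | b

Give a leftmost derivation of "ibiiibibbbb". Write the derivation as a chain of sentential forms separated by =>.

S => Mb => YYbb => iPYbb => ibYYbb => ibiYbb => ibiiPbb => ibiiibPbb => ibiiibibPbb => ibiiibibbbb

S => Mb   [S -> M b]
Mb => YYbb   [M -> Y Y b]
YYbb => iPYbb   [Y -> i P]
iPYbb => ibYYbb   [P -> b Y]
ibYYbb => ibiYbb   [Y -> i]
ibiYbb => ibiiPbb   [Y -> i P]
ibiiPbb => ibiiibPbb   [P -> i b P]
ibiiibPbb => ibiiibibPbb   [P -> i b P]
ibiiibibPbb => ibiiibibbbb   [P -> b]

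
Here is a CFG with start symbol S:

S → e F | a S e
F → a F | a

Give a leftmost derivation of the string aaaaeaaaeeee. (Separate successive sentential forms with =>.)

S=>aSe=>aaSee=>aaaSeee=>aaaaSeeee=>aaaaeFeeee=>aaaaeaFeeee=>aaaaeaaFeeee=>aaaaeaaaeeee

S => aSe   [S → a S e]
aSe => aaSee   [S → a S e]
aaSee => aaaSeee   [S → a S e]
aaaSeee => aaaaSeeee   [S → a S e]
aaaaSeeee => aaaaeFeeee   [S → e F]
aaaaeFeeee => aaaaeaFeeee   [F → a F]
aaaaeaFeeee => aaaaeaaFeeee   [F → a F]
aaaaeaaFeeee => aaaaeaaaeeee   [F → a]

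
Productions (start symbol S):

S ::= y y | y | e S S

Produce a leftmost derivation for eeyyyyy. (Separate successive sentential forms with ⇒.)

S ⇒ eSS ⇒ eeSSS ⇒ eeyySS ⇒ eeyyyyS ⇒ eeyyyyy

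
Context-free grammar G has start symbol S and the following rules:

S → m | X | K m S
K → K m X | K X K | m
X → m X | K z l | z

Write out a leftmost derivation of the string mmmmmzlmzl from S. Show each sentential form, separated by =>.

S => X   [S → X]
X => mX   [X → m X]
mX => mmX   [X → m X]
mmX => mmmX   [X → m X]
mmmX => mmmKzl   [X → K z l]
mmmKzl => mmmKXKzl   [K → K X K]
mmmKXKzl => mmmmXKzl   [K → m]
mmmmXKzl => mmmmKzlKzl   [X → K z l]
mmmmKzlKzl => mmmmmzlKzl   [K → m]
mmmmmzlKzl => mmmmmzlmzl   [K → m]

S => X => mX => mmX => mmmX => mmmKzl => mmmKXKzl => mmmmXKzl => mmmmKzlKzl => mmmmmzlKzl => mmmmmzlmzl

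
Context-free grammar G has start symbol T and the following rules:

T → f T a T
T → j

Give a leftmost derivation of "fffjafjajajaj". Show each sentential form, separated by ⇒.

T ⇒ fTaT ⇒ ffTaTaT ⇒ fffTaTaTaT ⇒ fffjaTaTaT ⇒ fffjafTaTaTaT ⇒ fffjafjaTaTaT ⇒ fffjafjajaTaT ⇒ fffjafjajajaT ⇒ fffjafjajajaj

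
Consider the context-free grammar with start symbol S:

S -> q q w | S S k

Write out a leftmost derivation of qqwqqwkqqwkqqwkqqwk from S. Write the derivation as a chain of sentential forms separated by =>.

S => SSk => SSkSk => SSkSkSk => SSkSkSkSk => qqwSkSkSkSk => qqwqqwkSkSkSk => qqwqqwkqqwkSkSk => qqwqqwkqqwkqqwkSk => qqwqqwkqqwkqqwkqqwk

S => SSk   [S -> S S k]
SSk => SSkSk   [S -> S S k]
SSkSk => SSkSkSk   [S -> S S k]
SSkSkSk => SSkSkSkSk   [S -> S S k]
SSkSkSkSk => qqwSkSkSkSk   [S -> q q w]
qqwSkSkSkSk => qqwqqwkSkSkSk   [S -> q q w]
qqwqqwkSkSkSk => qqwqqwkqqwkSkSk   [S -> q q w]
qqwqqwkqqwkSkSk => qqwqqwkqqwkqqwkSk   [S -> q q w]
qqwqqwkqqwkqqwkSk => qqwqqwkqqwkqqwkqqwk   [S -> q q w]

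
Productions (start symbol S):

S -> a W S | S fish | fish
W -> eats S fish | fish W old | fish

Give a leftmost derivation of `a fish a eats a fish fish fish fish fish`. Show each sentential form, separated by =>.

S => S fish   [S -> S fish]
S fish => a W S fish   [S -> a W S]
a W S fish => a fish S fish   [W -> fish]
a fish S fish => a fish a W S fish   [S -> a W S]
a fish a W S fish => a fish a eats S fish S fish   [W -> eats S fish]
a fish a eats S fish S fish => a fish a eats a W S fish S fish   [S -> a W S]
a fish a eats a W S fish S fish => a fish a eats a fish S fish S fish   [W -> fish]
a fish a eats a fish S fish S fish => a fish a eats a fish fish fish S fish   [S -> fish]
a fish a eats a fish fish fish S fish => a fish a eats a fish fish fish fish fish   [S -> fish]

S => S fish => a W S fish => a fish S fish => a fish a W S fish => a fish a eats S fish S fish => a fish a eats a W S fish S fish => a fish a eats a fish S fish S fish => a fish a eats a fish fish fish S fish => a fish a eats a fish fish fish fish fish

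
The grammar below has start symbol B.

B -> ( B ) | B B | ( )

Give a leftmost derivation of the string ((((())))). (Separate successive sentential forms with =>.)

B => (B)   [B -> ( B )]
(B) => ((B))   [B -> ( B )]
((B)) => (((B)))   [B -> ( B )]
(((B))) => ((((B))))   [B -> ( B )]
((((B)))) => ((((()))))   [B -> ( )]

B=>(B)=>((B))=>(((B)))=>((((B))))=>((((()))))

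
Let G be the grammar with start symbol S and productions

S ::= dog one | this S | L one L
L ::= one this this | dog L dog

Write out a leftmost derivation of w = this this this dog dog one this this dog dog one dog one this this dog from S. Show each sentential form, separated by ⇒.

S ⇒ this S ⇒ this this S ⇒ this this this S ⇒ this this this L one L ⇒ this this this dog L dog one L ⇒ this this this dog dog L dog dog one L ⇒ this this this dog dog one this this dog dog one L ⇒ this this this dog dog one this this dog dog one dog L dog ⇒ this this this dog dog one this this dog dog one dog one this this dog

S ⇒ this S   [S ::= this S]
this S ⇒ this this S   [S ::= this S]
this this S ⇒ this this this S   [S ::= this S]
this this this S ⇒ this this this L one L   [S ::= L one L]
this this this L one L ⇒ this this this dog L dog one L   [L ::= dog L dog]
this this this dog L dog one L ⇒ this this this dog dog L dog dog one L   [L ::= dog L dog]
this this this dog dog L dog dog one L ⇒ this this this dog dog one this this dog dog one L   [L ::= one this this]
this this this dog dog one this this dog dog one L ⇒ this this this dog dog one this this dog dog one dog L dog   [L ::= dog L dog]
this this this dog dog one this this dog dog one dog L dog ⇒ this this this dog dog one this this dog dog one dog one this this dog   [L ::= one this this]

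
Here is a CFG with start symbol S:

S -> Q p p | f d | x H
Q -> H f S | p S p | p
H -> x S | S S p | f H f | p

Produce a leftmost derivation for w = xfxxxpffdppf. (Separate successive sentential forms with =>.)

S => xH   [S -> x H]
xH => xfHf   [H -> f H f]
xfHf => xfxSf   [H -> x S]
xfxSf => xfxQppf   [S -> Q p p]
xfxQppf => xfxHfSppf   [Q -> H f S]
xfxHfSppf => xfxxSfSppf   [H -> x S]
xfxxSfSppf => xfxxxHfSppf   [S -> x H]
xfxxxHfSppf => xfxxxpfSppf   [H -> p]
xfxxxpfSppf => xfxxxpffdppf   [S -> f d]

S => xH => xfHf => xfxSf => xfxQppf => xfxHfSppf => xfxxSfSppf => xfxxxHfSppf => xfxxxpfSppf => xfxxxpffdppf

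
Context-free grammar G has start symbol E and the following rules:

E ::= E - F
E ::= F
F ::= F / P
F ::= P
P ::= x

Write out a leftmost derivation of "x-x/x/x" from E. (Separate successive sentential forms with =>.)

E => E-F => F-F => P-F => x-F => x-F/P => x-F/P/P => x-P/P/P => x-x/P/P => x-x/x/P => x-x/x/x

E => E-F   [E ::= E - F]
E-F => F-F   [E ::= F]
F-F => P-F   [F ::= P]
P-F => x-F   [P ::= x]
x-F => x-F/P   [F ::= F / P]
x-F/P => x-F/P/P   [F ::= F / P]
x-F/P/P => x-P/P/P   [F ::= P]
x-P/P/P => x-x/P/P   [P ::= x]
x-x/P/P => x-x/x/P   [P ::= x]
x-x/x/P => x-x/x/x   [P ::= x]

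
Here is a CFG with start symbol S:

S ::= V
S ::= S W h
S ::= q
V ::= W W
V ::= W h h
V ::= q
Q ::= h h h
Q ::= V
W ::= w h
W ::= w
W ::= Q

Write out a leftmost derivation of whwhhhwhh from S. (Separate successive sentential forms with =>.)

S => SWh => VWh => WhhWh => QhhWh => VhhWh => WWhhWh => whWhhWh => whwhhhWh => whwhhhwhh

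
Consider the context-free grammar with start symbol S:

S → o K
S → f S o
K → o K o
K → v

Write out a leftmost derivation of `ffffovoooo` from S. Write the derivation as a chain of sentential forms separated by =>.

S => fSo => ffSoo => fffSooo => ffffSoooo => ffffoKoooo => ffffovoooo

S => fSo   [S → f S o]
fSo => ffSoo   [S → f S o]
ffSoo => fffSooo   [S → f S o]
fffSooo => ffffSoooo   [S → f S o]
ffffSoooo => ffffoKoooo   [S → o K]
ffffoKoooo => ffffovoooo   [K → v]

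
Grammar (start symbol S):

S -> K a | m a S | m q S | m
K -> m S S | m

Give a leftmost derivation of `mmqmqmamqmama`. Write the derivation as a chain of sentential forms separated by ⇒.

S ⇒ Ka ⇒ mSSa ⇒ mmqSSa ⇒ mmqmqSSa ⇒ mmqmqmaSSa ⇒ mmqmqmamqSSa ⇒ mmqmqmamqKaSa ⇒ mmqmqmamqmaSa ⇒ mmqmqmamqmama

S ⇒ Ka   [S -> K a]
Ka ⇒ mSSa   [K -> m S S]
mSSa ⇒ mmqSSa   [S -> m q S]
mmqSSa ⇒ mmqmqSSa   [S -> m q S]
mmqmqSSa ⇒ mmqmqmaSSa   [S -> m a S]
mmqmqmaSSa ⇒ mmqmqmamqSSa   [S -> m q S]
mmqmqmamqSSa ⇒ mmqmqmamqKaSa   [S -> K a]
mmqmqmamqKaSa ⇒ mmqmqmamqmaSa   [K -> m]
mmqmqmamqmaSa ⇒ mmqmqmamqmama   [S -> m]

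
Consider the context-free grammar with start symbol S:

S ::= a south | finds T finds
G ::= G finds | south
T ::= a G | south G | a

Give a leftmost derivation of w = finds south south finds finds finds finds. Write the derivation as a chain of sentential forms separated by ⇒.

S ⇒ finds T finds ⇒ finds south G finds ⇒ finds south G finds finds ⇒ finds south G finds finds finds ⇒ finds south G finds finds finds finds ⇒ finds south south finds finds finds finds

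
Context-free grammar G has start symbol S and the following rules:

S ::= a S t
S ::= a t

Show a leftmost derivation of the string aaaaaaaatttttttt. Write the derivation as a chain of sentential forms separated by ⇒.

S ⇒ aSt   [S ::= a S t]
aSt ⇒ aaStt   [S ::= a S t]
aaStt ⇒ aaaSttt   [S ::= a S t]
aaaSttt ⇒ aaaaStttt   [S ::= a S t]
aaaaStttt ⇒ aaaaaSttttt   [S ::= a S t]
aaaaaSttttt ⇒ aaaaaaStttttt   [S ::= a S t]
aaaaaaStttttt ⇒ aaaaaaaSttttttt   [S ::= a S t]
aaaaaaaSttttttt ⇒ aaaaaaaatttttttt   [S ::= a t]

S ⇒ aSt ⇒ aaStt ⇒ aaaSttt ⇒ aaaaStttt ⇒ aaaaaSttttt ⇒ aaaaaaStttttt ⇒ aaaaaaaSttttttt ⇒ aaaaaaaatttttttt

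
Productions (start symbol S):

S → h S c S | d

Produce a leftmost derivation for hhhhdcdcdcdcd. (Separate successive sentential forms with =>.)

S => hScS => hhScScS => hhhScScScS => hhhhScScScScS => hhhhdcScScScS => hhhhdcdcScScS => hhhhdcdcdcScS => hhhhdcdcdcdcS => hhhhdcdcdcdcd

S => hScS   [S → h S c S]
hScS => hhScScS   [S → h S c S]
hhScScS => hhhScScScS   [S → h S c S]
hhhScScScS => hhhhScScScScS   [S → h S c S]
hhhhScScScScS => hhhhdcScScScS   [S → d]
hhhhdcScScScS => hhhhdcdcScScS   [S → d]
hhhhdcdcScScS => hhhhdcdcdcScS   [S → d]
hhhhdcdcdcScS => hhhhdcdcdcdcS   [S → d]
hhhhdcdcdcdcS => hhhhdcdcdcdcd   [S → d]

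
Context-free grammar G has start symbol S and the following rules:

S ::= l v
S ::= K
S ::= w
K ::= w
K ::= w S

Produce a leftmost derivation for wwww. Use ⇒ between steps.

S ⇒ K ⇒ wS ⇒ wK ⇒ wwS ⇒ wwK ⇒ wwwS ⇒ wwwK ⇒ wwww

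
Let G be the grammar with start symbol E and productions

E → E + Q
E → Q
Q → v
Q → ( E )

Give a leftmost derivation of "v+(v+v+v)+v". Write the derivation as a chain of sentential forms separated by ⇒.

E ⇒ E+Q ⇒ E+Q+Q ⇒ Q+Q+Q ⇒ v+Q+Q ⇒ v+(E)+Q ⇒ v+(E+Q)+Q ⇒ v+(E+Q+Q)+Q ⇒ v+(Q+Q+Q)+Q ⇒ v+(v+Q+Q)+Q ⇒ v+(v+v+Q)+Q ⇒ v+(v+v+v)+Q ⇒ v+(v+v+v)+v

E ⇒ E+Q   [E → E + Q]
E+Q ⇒ E+Q+Q   [E → E + Q]
E+Q+Q ⇒ Q+Q+Q   [E → Q]
Q+Q+Q ⇒ v+Q+Q   [Q → v]
v+Q+Q ⇒ v+(E)+Q   [Q → ( E )]
v+(E)+Q ⇒ v+(E+Q)+Q   [E → E + Q]
v+(E+Q)+Q ⇒ v+(E+Q+Q)+Q   [E → E + Q]
v+(E+Q+Q)+Q ⇒ v+(Q+Q+Q)+Q   [E → Q]
v+(Q+Q+Q)+Q ⇒ v+(v+Q+Q)+Q   [Q → v]
v+(v+Q+Q)+Q ⇒ v+(v+v+Q)+Q   [Q → v]
v+(v+v+Q)+Q ⇒ v+(v+v+v)+Q   [Q → v]
v+(v+v+v)+Q ⇒ v+(v+v+v)+v   [Q → v]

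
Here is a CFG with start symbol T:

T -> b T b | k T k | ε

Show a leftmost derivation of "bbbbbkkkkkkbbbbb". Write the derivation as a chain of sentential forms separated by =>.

T => bTb   [T -> b T b]
bTb => bbTbb   [T -> b T b]
bbTbb => bbbTbbb   [T -> b T b]
bbbTbbb => bbbbTbbbb   [T -> b T b]
bbbbTbbbb => bbbbbTbbbbb   [T -> b T b]
bbbbbTbbbbb => bbbbbkTkbbbbb   [T -> k T k]
bbbbbkTkbbbbb => bbbbbkkTkkbbbbb   [T -> k T k]
bbbbbkkTkkbbbbb => bbbbbkkkTkkkbbbbb   [T -> k T k]
bbbbbkkkTkkkbbbbb => bbbbbkkkkkkbbbbb   [T -> ε]

T => bTb => bbTbb => bbbTbbb => bbbbTbbbb => bbbbbTbbbbb => bbbbbkTkbbbbb => bbbbbkkTkkbbbbb => bbbbbkkkTkkkbbbbb => bbbbbkkkkkkbbbbb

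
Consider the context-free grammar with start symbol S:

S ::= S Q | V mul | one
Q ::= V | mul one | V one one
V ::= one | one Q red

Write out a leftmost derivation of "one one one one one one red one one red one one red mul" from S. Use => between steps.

S => V mul => one Q red mul => one V one one red mul => one one Q red one one red mul => one one V one one red one one red mul => one one one Q red one one red one one red mul => one one one V one one red one one red one one red mul => one one one one one one red one one red one one red mul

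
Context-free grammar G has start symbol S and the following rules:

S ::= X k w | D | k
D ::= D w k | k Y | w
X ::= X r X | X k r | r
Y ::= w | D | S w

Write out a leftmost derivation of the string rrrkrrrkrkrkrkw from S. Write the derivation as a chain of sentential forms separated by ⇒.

S ⇒ Xkw ⇒ Xkrkw ⇒ Xkrkrkw ⇒ Xkrkrkrkw ⇒ XrXkrkrkrkw ⇒ XkrrXkrkrkrkw ⇒ XrXkrrXkrkrkrkw ⇒ rrXkrrXkrkrkrkw ⇒ rrrkrrXkrkrkrkw ⇒ rrrkrrrkrkrkrkw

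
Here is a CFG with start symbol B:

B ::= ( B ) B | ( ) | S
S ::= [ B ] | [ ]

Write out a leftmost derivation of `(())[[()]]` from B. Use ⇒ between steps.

B ⇒ (B)B ⇒ (())B ⇒ (())S ⇒ (())[B] ⇒ (())[S] ⇒ (())[[B]] ⇒ (())[[()]]

B ⇒ (B)B   [B ::= ( B ) B]
(B)B ⇒ (())B   [B ::= ( )]
(())B ⇒ (())S   [B ::= S]
(())S ⇒ (())[B]   [S ::= [ B ]]
(())[B] ⇒ (())[S]   [B ::= S]
(())[S] ⇒ (())[[B]]   [S ::= [ B ]]
(())[[B]] ⇒ (())[[()]]   [B ::= ( )]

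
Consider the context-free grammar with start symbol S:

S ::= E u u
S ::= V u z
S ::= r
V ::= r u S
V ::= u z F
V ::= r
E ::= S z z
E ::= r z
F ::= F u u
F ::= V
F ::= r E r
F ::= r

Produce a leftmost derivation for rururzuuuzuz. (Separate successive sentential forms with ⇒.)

S ⇒ Vuz   [S ::= V u z]
Vuz ⇒ ruSuz   [V ::= r u S]
ruSuz ⇒ ruVuzuz   [S ::= V u z]
ruVuzuz ⇒ ruruSuzuz   [V ::= r u S]
ruruSuzuz ⇒ ruruEuuuzuz   [S ::= E u u]
ruruEuuuzuz ⇒ rururzuuuzuz   [E ::= r z]

S ⇒ Vuz ⇒ ruSuz ⇒ ruVuzuz ⇒ ruruSuzuz ⇒ ruruEuuuzuz ⇒ rururzuuuzuz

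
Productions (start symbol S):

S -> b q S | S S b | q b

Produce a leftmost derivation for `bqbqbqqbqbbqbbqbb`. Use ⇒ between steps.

S⇒bqS⇒bqbqS⇒bqbqbqS⇒bqbqbqSSb⇒bqbqbqSSbSb⇒bqbqbqSSbSbSb⇒bqbqbqqbSbSbSb⇒bqbqbqqbqbbSbSb⇒bqbqbqqbqbbqbbSb⇒bqbqbqqbqbbqbbqbb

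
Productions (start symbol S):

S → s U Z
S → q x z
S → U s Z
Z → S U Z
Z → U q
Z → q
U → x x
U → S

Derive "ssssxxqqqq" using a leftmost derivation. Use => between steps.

S=>sUZ=>sSZ=>ssUZZ=>ssSZZ=>sssUZZZ=>sssSZZZ=>ssssUZZZZ=>ssssxxZZZZ=>ssssxxqZZZ=>ssssxxqqZZ=>ssssxxqqqZ=>ssssxxqqqq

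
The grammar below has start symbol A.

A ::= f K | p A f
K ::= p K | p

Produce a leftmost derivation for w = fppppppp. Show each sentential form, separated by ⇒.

A⇒fK⇒fpK⇒fppK⇒fpppK⇒fppppK⇒fpppppK⇒fppppppK⇒fppppppp

A ⇒ fK   [A ::= f K]
fK ⇒ fpK   [K ::= p K]
fpK ⇒ fppK   [K ::= p K]
fppK ⇒ fpppK   [K ::= p K]
fpppK ⇒ fppppK   [K ::= p K]
fppppK ⇒ fpppppK   [K ::= p K]
fpppppK ⇒ fppppppK   [K ::= p K]
fppppppK ⇒ fppppppp   [K ::= p]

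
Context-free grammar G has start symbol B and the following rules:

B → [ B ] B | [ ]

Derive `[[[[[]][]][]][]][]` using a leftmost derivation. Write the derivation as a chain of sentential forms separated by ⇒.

B ⇒ [B]B ⇒ [[B]B]B ⇒ [[[B]B]B]B ⇒ [[[[B]B]B]B]B ⇒ [[[[[]]B]B]B]B ⇒ [[[[[]][]]B]B]B ⇒ [[[[[]][]][]]B]B ⇒ [[[[[]][]][]][]]B ⇒ [[[[[]][]][]][]][]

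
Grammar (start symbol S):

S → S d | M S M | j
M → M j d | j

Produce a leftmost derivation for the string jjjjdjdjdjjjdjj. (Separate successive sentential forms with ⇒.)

S⇒MSM⇒jSM⇒jMSMM⇒jjSMM⇒jjMSMMM⇒jjMjdSMMM⇒jjMjdjdSMMM⇒jjMjdjdjdSMMM⇒jjjjdjdjdSMMM⇒jjjjdjdjdjMMM⇒jjjjdjdjdjMjdMM⇒jjjjdjdjdjjjdMM⇒jjjjdjdjdjjjdjM⇒jjjjdjdjdjjjdjj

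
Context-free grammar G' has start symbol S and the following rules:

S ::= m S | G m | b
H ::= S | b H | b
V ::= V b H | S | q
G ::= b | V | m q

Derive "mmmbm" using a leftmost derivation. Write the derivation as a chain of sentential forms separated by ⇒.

S ⇒ mS ⇒ mmS ⇒ mmmS ⇒ mmmGm ⇒ mmmbm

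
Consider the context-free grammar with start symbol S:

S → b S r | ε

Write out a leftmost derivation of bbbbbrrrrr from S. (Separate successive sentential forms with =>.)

S=>bSr=>bbSrr=>bbbSrrr=>bbbbSrrrr=>bbbbbSrrrrr=>bbbbbrrrrr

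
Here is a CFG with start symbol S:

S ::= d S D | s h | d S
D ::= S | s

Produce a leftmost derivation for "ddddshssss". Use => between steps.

S => dSD => ddSDD => dddSDDD => ddddSDDDD => ddddshDDDD => ddddshsDDD => ddddshssDD => ddddshsssD => ddddshssss

S => dSD   [S ::= d S D]
dSD => ddSDD   [S ::= d S D]
ddSDD => dddSDDD   [S ::= d S D]
dddSDDD => ddddSDDDD   [S ::= d S D]
ddddSDDDD => ddddshDDDD   [S ::= s h]
ddddshDDDD => ddddshsDDD   [D ::= s]
ddddshsDDD => ddddshssDD   [D ::= s]
ddddshssDD => ddddshsssD   [D ::= s]
ddddshsssD => ddddshssss   [D ::= s]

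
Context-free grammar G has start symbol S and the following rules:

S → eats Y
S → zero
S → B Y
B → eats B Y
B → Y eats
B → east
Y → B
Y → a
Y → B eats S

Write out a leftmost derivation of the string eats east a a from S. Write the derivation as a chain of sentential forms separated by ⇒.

S ⇒ B Y ⇒ eats B Y Y ⇒ eats east Y Y ⇒ eats east a Y ⇒ eats east a a

S ⇒ B Y   [S → B Y]
B Y ⇒ eats B Y Y   [B → eats B Y]
eats B Y Y ⇒ eats east Y Y   [B → east]
eats east Y Y ⇒ eats east a Y   [Y → a]
eats east a Y ⇒ eats east a a   [Y → a]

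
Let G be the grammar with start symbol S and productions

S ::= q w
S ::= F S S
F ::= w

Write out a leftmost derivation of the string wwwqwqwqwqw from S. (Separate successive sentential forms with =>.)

S => FSS => wSS => wFSSS => wwSSS => wwFSSSS => wwwSSSS => wwwqwSSS => wwwqwqwSS => wwwqwqwqwS => wwwqwqwqwqw

S => FSS   [S ::= F S S]
FSS => wSS   [F ::= w]
wSS => wFSSS   [S ::= F S S]
wFSSS => wwSSS   [F ::= w]
wwSSS => wwFSSSS   [S ::= F S S]
wwFSSSS => wwwSSSS   [F ::= w]
wwwSSSS => wwwqwSSS   [S ::= q w]
wwwqwSSS => wwwqwqwSS   [S ::= q w]
wwwqwqwSS => wwwqwqwqwS   [S ::= q w]
wwwqwqwqwS => wwwqwqwqwqw   [S ::= q w]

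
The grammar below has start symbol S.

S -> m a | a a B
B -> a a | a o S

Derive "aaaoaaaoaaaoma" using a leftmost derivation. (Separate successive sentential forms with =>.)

S => aaB => aaaoS => aaaoaaB => aaaoaaaoS => aaaoaaaoaaB => aaaoaaaoaaaoS => aaaoaaaoaaaoma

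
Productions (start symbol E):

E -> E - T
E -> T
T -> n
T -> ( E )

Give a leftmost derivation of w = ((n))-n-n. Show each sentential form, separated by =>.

E => E-T => E-T-T => T-T-T => (E)-T-T => (T)-T-T => ((E))-T-T => ((T))-T-T => ((n))-T-T => ((n))-n-T => ((n))-n-n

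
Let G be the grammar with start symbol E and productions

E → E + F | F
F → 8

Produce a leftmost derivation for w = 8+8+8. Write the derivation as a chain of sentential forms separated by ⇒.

E ⇒ E+F   [E → E + F]
E+F ⇒ E+F+F   [E → E + F]
E+F+F ⇒ F+F+F   [E → F]
F+F+F ⇒ 8+F+F   [F → 8]
8+F+F ⇒ 8+8+F   [F → 8]
8+8+F ⇒ 8+8+8   [F → 8]

E ⇒ E+F ⇒ E+F+F ⇒ F+F+F ⇒ 8+F+F ⇒ 8+8+F ⇒ 8+8+8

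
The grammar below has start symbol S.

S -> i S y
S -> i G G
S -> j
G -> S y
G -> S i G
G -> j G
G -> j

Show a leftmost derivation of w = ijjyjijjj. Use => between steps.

S => iGG   [S -> i G G]
iGG => ijGG   [G -> j G]
ijGG => ijSyG   [G -> S y]
ijSyG => ijjyG   [S -> j]
ijjyG => ijjySiG   [G -> S i G]
ijjySiG => ijjyjiG   [S -> j]
ijjyjiG => ijjyjijG   [G -> j G]
ijjyjijG => ijjyjijjG   [G -> j G]
ijjyjijjG => ijjyjijjj   [G -> j]

S=>iGG=>ijGG=>ijSyG=>ijjyG=>ijjySiG=>ijjyjiG=>ijjyjijG=>ijjyjijjG=>ijjyjijjj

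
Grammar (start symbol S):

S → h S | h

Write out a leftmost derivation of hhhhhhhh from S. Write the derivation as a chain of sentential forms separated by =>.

S=>hS=>hhS=>hhhS=>hhhhS=>hhhhhS=>hhhhhhS=>hhhhhhhS=>hhhhhhhh

S => hS   [S → h S]
hS => hhS   [S → h S]
hhS => hhhS   [S → h S]
hhhS => hhhhS   [S → h S]
hhhhS => hhhhhS   [S → h S]
hhhhhS => hhhhhhS   [S → h S]
hhhhhhS => hhhhhhhS   [S → h S]
hhhhhhhS => hhhhhhhh   [S → h]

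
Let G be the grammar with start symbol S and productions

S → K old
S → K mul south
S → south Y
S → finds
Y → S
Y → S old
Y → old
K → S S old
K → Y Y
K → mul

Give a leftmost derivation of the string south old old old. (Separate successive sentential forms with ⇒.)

S ⇒ K old   [S → K old]
K old ⇒ Y Y old   [K → Y Y]
Y Y old ⇒ S Y old   [Y → S]
S Y old ⇒ south Y Y old   [S → south Y]
south Y Y old ⇒ south old Y old   [Y → old]
south old Y old ⇒ south old old old   [Y → old]

S ⇒ K old ⇒ Y Y old ⇒ S Y old ⇒ south Y Y old ⇒ south old Y old ⇒ south old old old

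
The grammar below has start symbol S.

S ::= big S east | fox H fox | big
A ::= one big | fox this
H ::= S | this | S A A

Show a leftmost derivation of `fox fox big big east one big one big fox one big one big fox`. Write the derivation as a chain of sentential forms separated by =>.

S => fox H fox => fox S A A fox => fox fox H fox A A fox => fox fox S A A fox A A fox => fox fox big S east A A fox A A fox => fox fox big big east A A fox A A fox => fox fox big big east one big A fox A A fox => fox fox big big east one big one big fox A A fox => fox fox big big east one big one big fox one big A fox => fox fox big big east one big one big fox one big one big fox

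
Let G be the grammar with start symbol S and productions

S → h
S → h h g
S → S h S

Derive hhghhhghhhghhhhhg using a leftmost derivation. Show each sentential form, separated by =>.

S=>ShS=>ShShS=>ShShShS=>ShShShShS=>hhghShShShS=>hhghhhghShShS=>hhghhhghhhghShS=>hhghhhghhhghhhS=>hhghhhghhhghhhhhg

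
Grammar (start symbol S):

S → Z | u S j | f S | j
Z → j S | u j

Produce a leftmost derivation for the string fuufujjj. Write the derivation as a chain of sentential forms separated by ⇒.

S ⇒ fS ⇒ fuSj ⇒ fuuSjj ⇒ fuufSjj ⇒ fuufZjj ⇒ fuufujjj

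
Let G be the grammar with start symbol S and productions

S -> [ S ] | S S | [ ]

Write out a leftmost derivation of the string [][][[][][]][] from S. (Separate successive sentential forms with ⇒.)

S ⇒ SS   [S -> S S]
SS ⇒ []S   [S -> [ ]]
[]S ⇒ []SS   [S -> S S]
[]SS ⇒ []SSS   [S -> S S]
[]SSS ⇒ [][]SS   [S -> [ ]]
[][]SS ⇒ [][][S]S   [S -> [ S ]]
[][][S]S ⇒ [][][SS]S   [S -> S S]
[][][SS]S ⇒ [][][[]S]S   [S -> [ ]]
[][][[]S]S ⇒ [][][[]SS]S   [S -> S S]
[][][[]SS]S ⇒ [][][[][]S]S   [S -> [ ]]
[][][[][]S]S ⇒ [][][[][][]]S   [S -> [ ]]
[][][[][][]]S ⇒ [][][[][][]][]   [S -> [ ]]

S⇒SS⇒[]S⇒[]SS⇒[]SSS⇒[][]SS⇒[][][S]S⇒[][][SS]S⇒[][][[]S]S⇒[][][[]SS]S⇒[][][[][]S]S⇒[][][[][][]]S⇒[][][[][][]][]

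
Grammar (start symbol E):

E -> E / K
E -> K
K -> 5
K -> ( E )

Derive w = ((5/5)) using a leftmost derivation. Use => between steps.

E => K   [E -> K]
K => (E)   [K -> ( E )]
(E) => (K)   [E -> K]
(K) => ((E))   [K -> ( E )]
((E)) => ((E/K))   [E -> E / K]
((E/K)) => ((K/K))   [E -> K]
((K/K)) => ((5/K))   [K -> 5]
((5/K)) => ((5/5))   [K -> 5]

E => K => (E) => (K) => ((E)) => ((E/K)) => ((K/K)) => ((5/K)) => ((5/5))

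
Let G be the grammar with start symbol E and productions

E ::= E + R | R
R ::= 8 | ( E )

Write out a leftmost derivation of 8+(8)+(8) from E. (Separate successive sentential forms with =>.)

E => E+R   [E ::= E + R]
E+R => E+R+R   [E ::= E + R]
E+R+R => R+R+R   [E ::= R]
R+R+R => 8+R+R   [R ::= 8]
8+R+R => 8+(E)+R   [R ::= ( E )]
8+(E)+R => 8+(R)+R   [E ::= R]
8+(R)+R => 8+(8)+R   [R ::= 8]
8+(8)+R => 8+(8)+(E)   [R ::= ( E )]
8+(8)+(E) => 8+(8)+(R)   [E ::= R]
8+(8)+(R) => 8+(8)+(8)   [R ::= 8]

E => E+R => E+R+R => R+R+R => 8+R+R => 8+(E)+R => 8+(R)+R => 8+(8)+R => 8+(8)+(E) => 8+(8)+(R) => 8+(8)+(8)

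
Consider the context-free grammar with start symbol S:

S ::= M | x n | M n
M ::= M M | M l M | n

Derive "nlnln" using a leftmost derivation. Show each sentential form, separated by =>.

S => M => MlM => MlMlM => nlMlM => nlnlM => nlnln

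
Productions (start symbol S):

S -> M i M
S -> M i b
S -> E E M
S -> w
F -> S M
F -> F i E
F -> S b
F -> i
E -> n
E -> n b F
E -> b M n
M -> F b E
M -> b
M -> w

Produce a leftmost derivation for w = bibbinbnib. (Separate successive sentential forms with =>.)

S => Mib => FbEib => FiEbEib => SbiEbEib => MiMbiEbEib => biMbiEbEib => bibbiEbEib => bibbinbEib => bibbinbnib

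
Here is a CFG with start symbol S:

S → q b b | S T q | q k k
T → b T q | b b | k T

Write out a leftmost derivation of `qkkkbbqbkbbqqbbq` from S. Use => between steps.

S => STq => STqTq => STqTqTq => qkkTqTqTq => qkkkTqTqTq => qkkkbbqTqTq => qkkkbbqbTqqTq => qkkkbbqbkTqqTq => qkkkbbqbkbbqqTq => qkkkbbqbkbbqqbbq

S => STq   [S → S T q]
STq => STqTq   [S → S T q]
STqTq => STqTqTq   [S → S T q]
STqTqTq => qkkTqTqTq   [S → q k k]
qkkTqTqTq => qkkkTqTqTq   [T → k T]
qkkkTqTqTq => qkkkbbqTqTq   [T → b b]
qkkkbbqTqTq => qkkkbbqbTqqTq   [T → b T q]
qkkkbbqbTqqTq => qkkkbbqbkTqqTq   [T → k T]
qkkkbbqbkTqqTq => qkkkbbqbkbbqqTq   [T → b b]
qkkkbbqbkbbqqTq => qkkkbbqbkbbqqbbq   [T → b b]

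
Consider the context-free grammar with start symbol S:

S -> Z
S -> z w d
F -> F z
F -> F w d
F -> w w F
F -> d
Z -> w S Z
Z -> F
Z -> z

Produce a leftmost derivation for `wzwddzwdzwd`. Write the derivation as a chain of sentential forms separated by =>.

S => Z   [S -> Z]
Z => wSZ   [Z -> w S Z]
wSZ => wzwdZ   [S -> z w d]
wzwdZ => wzwdF   [Z -> F]
wzwdF => wzwdFwd   [F -> F w d]
wzwdFwd => wzwdFzwd   [F -> F z]
wzwdFzwd => wzwdFwdzwd   [F -> F w d]
wzwdFwdzwd => wzwdFzwdzwd   [F -> F z]
wzwdFzwdzwd => wzwddzwdzwd   [F -> d]

S => Z => wSZ => wzwdZ => wzwdF => wzwdFwd => wzwdFzwd => wzwdFwdzwd => wzwdFzwdzwd => wzwddzwdzwd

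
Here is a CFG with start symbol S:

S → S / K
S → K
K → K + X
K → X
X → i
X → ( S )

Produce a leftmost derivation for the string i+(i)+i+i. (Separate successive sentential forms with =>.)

S => K   [S → K]
K => K+X   [K → K + X]
K+X => K+X+X   [K → K + X]
K+X+X => K+X+X+X   [K → K + X]
K+X+X+X => X+X+X+X   [K → X]
X+X+X+X => i+X+X+X   [X → i]
i+X+X+X => i+(S)+X+X   [X → ( S )]
i+(S)+X+X => i+(K)+X+X   [S → K]
i+(K)+X+X => i+(X)+X+X   [K → X]
i+(X)+X+X => i+(i)+X+X   [X → i]
i+(i)+X+X => i+(i)+i+X   [X → i]
i+(i)+i+X => i+(i)+i+i   [X → i]

S => K => K+X => K+X+X => K+X+X+X => X+X+X+X => i+X+X+X => i+(S)+X+X => i+(K)+X+X => i+(X)+X+X => i+(i)+X+X => i+(i)+i+X => i+(i)+i+i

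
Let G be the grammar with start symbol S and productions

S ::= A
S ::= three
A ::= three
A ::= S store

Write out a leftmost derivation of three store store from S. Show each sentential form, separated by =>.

S => A => S store => A store => S store store => three store store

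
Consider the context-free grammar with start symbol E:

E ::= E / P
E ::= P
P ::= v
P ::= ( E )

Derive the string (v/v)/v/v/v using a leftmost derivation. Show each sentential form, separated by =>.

E => E/P   [E ::= E / P]
E/P => E/P/P   [E ::= E / P]
E/P/P => E/P/P/P   [E ::= E / P]
E/P/P/P => P/P/P/P   [E ::= P]
P/P/P/P => (E)/P/P/P   [P ::= ( E )]
(E)/P/P/P => (E/P)/P/P/P   [E ::= E / P]
(E/P)/P/P/P => (P/P)/P/P/P   [E ::= P]
(P/P)/P/P/P => (v/P)/P/P/P   [P ::= v]
(v/P)/P/P/P => (v/v)/P/P/P   [P ::= v]
(v/v)/P/P/P => (v/v)/v/P/P   [P ::= v]
(v/v)/v/P/P => (v/v)/v/v/P   [P ::= v]
(v/v)/v/v/P => (v/v)/v/v/v   [P ::= v]

E => E/P => E/P/P => E/P/P/P => P/P/P/P => (E)/P/P/P => (E/P)/P/P/P => (P/P)/P/P/P => (v/P)/P/P/P => (v/v)/P/P/P => (v/v)/v/P/P => (v/v)/v/v/P => (v/v)/v/v/v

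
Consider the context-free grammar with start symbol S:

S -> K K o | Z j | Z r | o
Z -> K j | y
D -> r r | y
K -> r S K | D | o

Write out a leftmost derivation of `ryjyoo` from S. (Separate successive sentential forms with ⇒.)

S⇒KKo⇒rSKKo⇒rZjKKo⇒ryjKKo⇒ryjDKo⇒ryjyKo⇒ryjyoo

S ⇒ KKo   [S -> K K o]
KKo ⇒ rSKKo   [K -> r S K]
rSKKo ⇒ rZjKKo   [S -> Z j]
rZjKKo ⇒ ryjKKo   [Z -> y]
ryjKKo ⇒ ryjDKo   [K -> D]
ryjDKo ⇒ ryjyKo   [D -> y]
ryjyKo ⇒ ryjyoo   [K -> o]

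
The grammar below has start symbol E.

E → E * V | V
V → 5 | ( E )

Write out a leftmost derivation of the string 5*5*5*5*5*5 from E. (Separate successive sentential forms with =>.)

E => E*V => E*V*V => E*V*V*V => E*V*V*V*V => E*V*V*V*V*V => V*V*V*V*V*V => 5*V*V*V*V*V => 5*5*V*V*V*V => 5*5*5*V*V*V => 5*5*5*5*V*V => 5*5*5*5*5*V => 5*5*5*5*5*5

E => E*V   [E → E * V]
E*V => E*V*V   [E → E * V]
E*V*V => E*V*V*V   [E → E * V]
E*V*V*V => E*V*V*V*V   [E → E * V]
E*V*V*V*V => E*V*V*V*V*V   [E → E * V]
E*V*V*V*V*V => V*V*V*V*V*V   [E → V]
V*V*V*V*V*V => 5*V*V*V*V*V   [V → 5]
5*V*V*V*V*V => 5*5*V*V*V*V   [V → 5]
5*5*V*V*V*V => 5*5*5*V*V*V   [V → 5]
5*5*5*V*V*V => 5*5*5*5*V*V   [V → 5]
5*5*5*5*V*V => 5*5*5*5*5*V   [V → 5]
5*5*5*5*5*V => 5*5*5*5*5*5   [V → 5]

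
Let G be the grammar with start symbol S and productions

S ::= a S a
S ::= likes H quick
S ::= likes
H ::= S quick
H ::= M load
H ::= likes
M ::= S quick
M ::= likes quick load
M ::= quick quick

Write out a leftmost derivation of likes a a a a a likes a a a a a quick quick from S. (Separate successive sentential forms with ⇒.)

S ⇒ likes H quick   [S ::= likes H quick]
likes H quick ⇒ likes S quick quick   [H ::= S quick]
likes S quick quick ⇒ likes a S a quick quick   [S ::= a S a]
likes a S a quick quick ⇒ likes a a S a a quick quick   [S ::= a S a]
likes a a S a a quick quick ⇒ likes a a a S a a a quick quick   [S ::= a S a]
likes a a a S a a a quick quick ⇒ likes a a a a S a a a a quick quick   [S ::= a S a]
likes a a a a S a a a a quick quick ⇒ likes a a a a a S a a a a a quick quick   [S ::= a S a]
likes a a a a a S a a a a a quick quick ⇒ likes a a a a a likes a a a a a quick quick   [S ::= likes]

S ⇒ likes H quick ⇒ likes S quick quick ⇒ likes a S a quick quick ⇒ likes a a S a a quick quick ⇒ likes a a a S a a a quick quick ⇒ likes a a a a S a a a a quick quick ⇒ likes a a a a a S a a a a a quick quick ⇒ likes a a a a a likes a a a a a quick quick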